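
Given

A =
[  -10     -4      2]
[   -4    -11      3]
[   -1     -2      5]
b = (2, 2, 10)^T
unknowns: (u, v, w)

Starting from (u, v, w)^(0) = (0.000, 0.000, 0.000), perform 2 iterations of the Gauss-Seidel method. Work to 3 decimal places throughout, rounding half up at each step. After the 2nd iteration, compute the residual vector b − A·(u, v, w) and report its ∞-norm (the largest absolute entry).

1.004

Iteration 1:
  u = (2 - (-4)·0.000 - (2)·0.000) / (-10) = -0.200
  v = (2 - (-4)·-0.200 - (3)·0.000) / (-11) = -0.109
  w = (10 - (-1)·-0.200 - (-2)·-0.109) / (5) = 1.916
Iteration 2:
  u = (2 - (-4)·-0.109 - (2)·1.916) / (-10) = 0.227
  v = (2 - (-4)·0.227 - (3)·1.916) / (-11) = 0.258
  w = (10 - (-1)·0.227 - (-2)·0.258) / (5) = 2.149
Residual b − A·x = (1.004, -0.701, -0.002); ∞-norm = 1.004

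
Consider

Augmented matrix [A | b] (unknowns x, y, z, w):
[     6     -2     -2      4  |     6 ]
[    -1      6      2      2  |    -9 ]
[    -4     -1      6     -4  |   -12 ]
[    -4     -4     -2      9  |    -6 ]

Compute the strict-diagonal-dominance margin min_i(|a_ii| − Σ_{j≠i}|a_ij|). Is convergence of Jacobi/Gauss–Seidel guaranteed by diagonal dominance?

row 1: |6| − (2+2+4) = -2
row 2: |6| − (1+2+2) = 1
row 3: |6| − (4+1+4) = -3
row 4: |9| − (4+4+2) = -1
minimum over rows = -3 → not strictly diagonally dominant

-3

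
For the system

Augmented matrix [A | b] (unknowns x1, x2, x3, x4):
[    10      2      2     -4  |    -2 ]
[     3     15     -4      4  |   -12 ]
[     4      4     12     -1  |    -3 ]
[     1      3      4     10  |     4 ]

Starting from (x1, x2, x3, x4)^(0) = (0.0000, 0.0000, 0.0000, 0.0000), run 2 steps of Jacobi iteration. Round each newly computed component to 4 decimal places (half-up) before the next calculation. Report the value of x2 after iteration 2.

Iteration 1:
  x1 = (-2 - (2)·0.0000 - (2)·0.0000 - (-4)·0.0000) / (10) = -0.2000
  x2 = (-12 - (3)·0.0000 - (-4)·0.0000 - (4)·0.0000) / (15) = -0.8000
  x3 = (-3 - (4)·0.0000 - (4)·0.0000 - (-1)·0.0000) / (12) = -0.2500
  x4 = (4 - (1)·0.0000 - (3)·0.0000 - (4)·0.0000) / (10) = 0.4000
Iteration 2:
  x1 = (-2 - (2)·-0.8000 - (2)·-0.2500 - (-4)·0.4000) / (10) = 0.1700
  x2 = (-12 - (3)·-0.2000 - (-4)·-0.2500 - (4)·0.4000) / (15) = -0.9333
  x3 = (-3 - (4)·-0.2000 - (4)·-0.8000 - (-1)·0.4000) / (12) = 0.1167
  x4 = (4 - (1)·-0.2000 - (3)·-0.8000 - (4)·-0.2500) / (10) = 0.7600

-0.9333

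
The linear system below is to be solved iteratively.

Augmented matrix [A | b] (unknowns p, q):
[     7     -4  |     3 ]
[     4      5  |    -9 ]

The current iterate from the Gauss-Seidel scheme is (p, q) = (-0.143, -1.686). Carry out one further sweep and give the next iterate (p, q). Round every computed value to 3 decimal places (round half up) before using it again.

One sweep:
  p = (3 - (-4)·-1.686) / (7) = -0.535
  q = (-9 - (4)·-0.535) / (5) = -1.372

(-0.535, -1.372)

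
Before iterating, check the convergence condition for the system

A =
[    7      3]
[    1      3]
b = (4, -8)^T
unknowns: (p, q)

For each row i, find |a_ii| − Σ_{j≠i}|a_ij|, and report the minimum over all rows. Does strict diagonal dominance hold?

2

row 1: |7| − (3) = 4
row 2: |3| − (1) = 2
minimum over rows = 2 → strictly diagonally dominant (convergence guaranteed)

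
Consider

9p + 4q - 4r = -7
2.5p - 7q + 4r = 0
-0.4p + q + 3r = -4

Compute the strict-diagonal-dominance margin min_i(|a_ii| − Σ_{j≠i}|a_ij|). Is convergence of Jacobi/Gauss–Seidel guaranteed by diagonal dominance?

0.5

row 1: |9| − (4+4) = 1
row 2: |-7| − (2.5+4) = 0.5
row 3: |3| − (0.4+1) = 1.6
minimum over rows = 0.5 → strictly diagonally dominant (convergence guaranteed)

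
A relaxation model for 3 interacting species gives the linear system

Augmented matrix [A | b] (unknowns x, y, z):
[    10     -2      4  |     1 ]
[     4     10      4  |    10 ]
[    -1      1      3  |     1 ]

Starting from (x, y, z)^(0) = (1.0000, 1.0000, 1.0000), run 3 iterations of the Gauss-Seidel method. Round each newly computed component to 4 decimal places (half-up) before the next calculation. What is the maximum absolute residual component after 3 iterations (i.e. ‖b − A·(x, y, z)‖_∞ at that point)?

0.1364

Iteration 1:
  x = (1 - (-2)·1.0000 - (4)·1.0000) / (10) = -0.1000
  y = (10 - (4)·-0.1000 - (4)·1.0000) / (10) = 0.6400
  z = (1 - (-1)·-0.1000 - (1)·0.6400) / (3) = 0.0867
Iteration 2:
  x = (1 - (-2)·0.6400 - (4)·0.0867) / (10) = 0.1933
  y = (10 - (4)·0.1933 - (4)·0.0867) / (10) = 0.8880
  z = (1 - (-1)·0.1933 - (1)·0.8880) / (3) = 0.1018
Iteration 3:
  x = (1 - (-2)·0.8880 - (4)·0.1018) / (10) = 0.2369
  y = (10 - (4)·0.2369 - (4)·0.1018) / (10) = 0.8645
  z = (1 - (-1)·0.2369 - (1)·0.8645) / (3) = 0.1241
Residual b − A·x = (-0.1364, -0.0890, 0.0001); ∞-norm = 0.1364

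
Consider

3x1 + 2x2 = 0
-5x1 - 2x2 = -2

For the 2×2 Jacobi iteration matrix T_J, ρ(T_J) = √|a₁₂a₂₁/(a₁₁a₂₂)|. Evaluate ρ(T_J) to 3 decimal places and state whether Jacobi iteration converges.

1.291

a₁₂a₂₁/(a₁₁a₂₂) = (2)·(-5) / ((3)·(-2)) = 1.666667
ρ = √|1.666667| = √1.666667 = 1.291
ρ > 1, so Jacobi diverges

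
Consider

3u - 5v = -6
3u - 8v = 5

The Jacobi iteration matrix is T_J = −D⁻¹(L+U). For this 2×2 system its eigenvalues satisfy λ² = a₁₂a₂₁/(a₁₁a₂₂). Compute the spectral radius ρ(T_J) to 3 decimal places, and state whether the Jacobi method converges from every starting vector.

a₁₂a₂₁/(a₁₁a₂₂) = (-5)·(3) / ((3)·(-8)) = 0.625000
ρ = √|0.625000| = √0.625000 = 0.791
ρ < 1, so Jacobi converges

0.791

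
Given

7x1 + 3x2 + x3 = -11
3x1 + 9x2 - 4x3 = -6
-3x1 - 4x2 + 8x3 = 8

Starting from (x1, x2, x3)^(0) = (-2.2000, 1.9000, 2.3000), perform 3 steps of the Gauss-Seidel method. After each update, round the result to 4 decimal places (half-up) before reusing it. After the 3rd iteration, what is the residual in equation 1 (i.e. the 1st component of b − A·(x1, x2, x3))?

Iteration 1:
  x1 = (-11 - (3)·1.9000 - (1)·2.3000) / (7) = -2.7143
  x2 = (-6 - (3)·-2.7143 - (-4)·2.3000) / (9) = 1.2603
  x3 = (8 - (-3)·-2.7143 - (-4)·1.2603) / (8) = 0.6123
Iteration 2:
  x1 = (-11 - (3)·1.2603 - (1)·0.6123) / (7) = -2.1990
  x2 = (-6 - (3)·-2.1990 - (-4)·0.6123) / (9) = 0.3385
  x3 = (8 - (-3)·-2.1990 - (-4)·0.3385) / (8) = 0.3446
Iteration 3:
  x1 = (-11 - (3)·0.3385 - (1)·0.3446) / (7) = -1.7657
  x2 = (-6 - (3)·-1.7657 - (-4)·0.3446) / (9) = 0.0751
  x3 = (8 - (-3)·-1.7657 - (-4)·0.0751) / (8) = 0.3754
Residual b − A·x = (0.7592, 0.1228, 0.0001)

0.7592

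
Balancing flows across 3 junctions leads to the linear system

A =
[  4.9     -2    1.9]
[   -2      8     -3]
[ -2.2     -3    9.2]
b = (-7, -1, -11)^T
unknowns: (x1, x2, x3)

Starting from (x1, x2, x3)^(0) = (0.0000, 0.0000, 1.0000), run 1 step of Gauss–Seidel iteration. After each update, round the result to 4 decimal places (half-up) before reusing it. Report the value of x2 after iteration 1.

-0.2041

Iteration 1:
  x1 = (-7 - (-2)·0.0000 - (1.9)·1.0000) / (4.9) = -1.8163
  x2 = (-1 - (-2)·-1.8163 - (-3)·1.0000) / (8) = -0.2041
  x3 = (-11 - (-2.2)·-1.8163 - (-3)·-0.2041) / (9.2) = -1.6965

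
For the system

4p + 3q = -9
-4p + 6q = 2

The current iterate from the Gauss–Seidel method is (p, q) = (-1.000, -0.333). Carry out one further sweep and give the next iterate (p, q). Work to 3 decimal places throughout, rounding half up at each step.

One sweep:
  p = (-9 - (3)·-0.333) / (4) = -2.000
  q = (2 - (-4)·-2.000) / (6) = -1.000

(-2.000, -1.000)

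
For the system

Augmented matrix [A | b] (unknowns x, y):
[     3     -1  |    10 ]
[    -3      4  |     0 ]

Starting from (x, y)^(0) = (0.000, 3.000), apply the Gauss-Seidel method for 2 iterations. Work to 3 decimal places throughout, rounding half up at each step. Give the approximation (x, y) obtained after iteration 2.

Iteration 1:
  x = (10 - (-1)·3.000) / (3) = 4.333
  y = (0 - (-3)·4.333) / (4) = 3.250
Iteration 2:
  x = (10 - (-1)·3.250) / (3) = 4.417
  y = (0 - (-3)·4.417) / (4) = 3.313

(4.417, 3.313)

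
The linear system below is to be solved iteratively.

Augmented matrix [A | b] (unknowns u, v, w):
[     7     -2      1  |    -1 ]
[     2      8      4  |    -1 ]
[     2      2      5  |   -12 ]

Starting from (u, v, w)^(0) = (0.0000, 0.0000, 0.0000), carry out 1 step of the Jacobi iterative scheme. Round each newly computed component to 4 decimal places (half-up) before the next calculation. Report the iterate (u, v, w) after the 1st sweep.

(-0.1429, -0.1250, -2.4000)

Iteration 1:
  u = (-1 - (-2)·0.0000 - (1)·0.0000) / (7) = -0.1429
  v = (-1 - (2)·0.0000 - (4)·0.0000) / (8) = -0.1250
  w = (-12 - (2)·0.0000 - (2)·0.0000) / (5) = -2.4000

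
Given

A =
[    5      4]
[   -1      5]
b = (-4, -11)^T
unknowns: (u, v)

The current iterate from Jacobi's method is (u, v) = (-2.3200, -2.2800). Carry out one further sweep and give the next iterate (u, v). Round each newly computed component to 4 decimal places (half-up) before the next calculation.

(1.0240, -2.6640)

One sweep:
  u = (-4 - (4)·-2.2800) / (5) = 1.0240
  v = (-11 - (-1)·-2.3200) / (5) = -2.6640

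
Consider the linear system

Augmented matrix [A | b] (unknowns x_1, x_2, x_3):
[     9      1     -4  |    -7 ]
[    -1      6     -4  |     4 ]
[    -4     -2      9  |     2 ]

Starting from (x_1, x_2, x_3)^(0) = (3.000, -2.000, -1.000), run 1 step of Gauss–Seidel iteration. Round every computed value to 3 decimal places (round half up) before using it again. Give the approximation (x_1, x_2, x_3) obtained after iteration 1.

Iteration 1:
  x_1 = (-7 - (1)·-2.000 - (-4)·-1.000) / (9) = -1.000
  x_2 = (4 - (-1)·-1.000 - (-4)·-1.000) / (6) = -0.167
  x_3 = (2 - (-4)·-1.000 - (-2)·-0.167) / (9) = -0.259

(-1.000, -0.167, -0.259)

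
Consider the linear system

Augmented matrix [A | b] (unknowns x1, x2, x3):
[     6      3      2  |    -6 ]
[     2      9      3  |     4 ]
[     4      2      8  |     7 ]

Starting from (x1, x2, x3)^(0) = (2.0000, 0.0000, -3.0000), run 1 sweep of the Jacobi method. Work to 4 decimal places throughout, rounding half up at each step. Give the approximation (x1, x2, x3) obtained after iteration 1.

Iteration 1:
  x1 = (-6 - (3)·0.0000 - (2)·-3.0000) / (6) = 0.0000
  x2 = (4 - (2)·2.0000 - (3)·-3.0000) / (9) = 1.0000
  x3 = (7 - (4)·2.0000 - (2)·0.0000) / (8) = -0.1250

(0.0000, 1.0000, -0.1250)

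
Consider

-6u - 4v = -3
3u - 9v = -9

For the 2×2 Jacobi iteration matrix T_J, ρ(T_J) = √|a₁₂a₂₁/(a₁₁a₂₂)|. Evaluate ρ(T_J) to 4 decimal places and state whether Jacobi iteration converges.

0.4714

a₁₂a₂₁/(a₁₁a₂₂) = (-4)·(3) / ((-6)·(-9)) = -0.222222
ρ = √|-0.222222| = √0.222222 = 0.4714
ρ < 1, so Jacobi converges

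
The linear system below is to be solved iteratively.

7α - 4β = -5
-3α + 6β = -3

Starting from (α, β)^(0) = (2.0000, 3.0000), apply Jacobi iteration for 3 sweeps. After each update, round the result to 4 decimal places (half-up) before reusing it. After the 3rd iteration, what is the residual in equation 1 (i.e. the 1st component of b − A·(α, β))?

Iteration 1:
  α = (-5 - (-4)·3.0000) / (7) = 1.0000
  β = (-3 - (-3)·2.0000) / (6) = 0.5000
Iteration 2:
  α = (-5 - (-4)·0.5000) / (7) = -0.4286
  β = (-3 - (-3)·1.0000) / (6) = 0.0000
Iteration 3:
  α = (-5 - (-4)·0.0000) / (7) = -0.7143
  β = (-3 - (-3)·-0.4286) / (6) = -0.7143
Residual b − A·x = (-2.8571, -0.8571)

-2.8571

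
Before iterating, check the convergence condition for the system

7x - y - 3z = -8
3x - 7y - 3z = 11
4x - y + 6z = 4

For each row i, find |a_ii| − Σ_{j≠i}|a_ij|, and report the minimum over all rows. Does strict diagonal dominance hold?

row 1: |7| − (1+3) = 3
row 2: |-7| − (3+3) = 1
row 3: |6| − (4+1) = 1
minimum over rows = 1 → strictly diagonally dominant (convergence guaranteed)

1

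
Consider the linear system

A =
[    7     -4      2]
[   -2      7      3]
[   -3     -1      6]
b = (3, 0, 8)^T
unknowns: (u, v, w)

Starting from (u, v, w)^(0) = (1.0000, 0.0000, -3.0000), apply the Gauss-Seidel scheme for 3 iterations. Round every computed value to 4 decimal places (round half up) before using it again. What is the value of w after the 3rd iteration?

Iteration 1:
  u = (3 - (-4)·0.0000 - (2)·-3.0000) / (7) = 1.2857
  v = (0 - (-2)·1.2857 - (3)·-3.0000) / (7) = 1.6531
  w = (8 - (-3)·1.2857 - (-1)·1.6531) / (6) = 2.2517
Iteration 2:
  u = (3 - (-4)·1.6531 - (2)·2.2517) / (7) = 0.7299
  v = (0 - (-2)·0.7299 - (3)·2.2517) / (7) = -0.7565
  w = (8 - (-3)·0.7299 - (-1)·-0.7565) / (6) = 1.5722
Iteration 3:
  u = (3 - (-4)·-0.7565 - (2)·1.5722) / (7) = -0.4529
  v = (0 - (-2)·-0.4529 - (3)·1.5722) / (7) = -0.8032
  w = (8 - (-3)·-0.4529 - (-1)·-0.8032) / (6) = 0.9730

0.9730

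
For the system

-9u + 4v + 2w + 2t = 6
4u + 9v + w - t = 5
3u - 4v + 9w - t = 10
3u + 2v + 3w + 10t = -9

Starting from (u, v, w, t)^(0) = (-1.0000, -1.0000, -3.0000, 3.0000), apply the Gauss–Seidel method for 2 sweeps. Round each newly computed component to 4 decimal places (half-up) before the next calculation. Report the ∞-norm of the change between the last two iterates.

1.7734

Iteration 1:
  u = (6 - (4)·-1.0000 - (2)·-3.0000 - (2)·3.0000) / (-9) = -1.1111
  v = (5 - (4)·-1.1111 - (1)·-3.0000 - (-1)·3.0000) / (9) = 1.7160
  w = (10 - (3)·-1.1111 - (-4)·1.7160 - (-1)·3.0000) / (9) = 2.5775
  t = (-9 - (3)·-1.1111 - (2)·1.7160 - (3)·2.5775) / (10) = -1.6831
Iteration 2:
  u = (6 - (4)·1.7160 - (2)·2.5775 - (2)·-1.6831) / (-9) = 0.2948
  v = (5 - (4)·0.2948 - (1)·2.5775 - (-1)·-1.6831) / (9) = -0.0489
  w = (10 - (3)·0.2948 - (-4)·-0.0489 - (-1)·-1.6831) / (9) = 0.8041
  t = (-9 - (3)·0.2948 - (2)·-0.0489 - (3)·0.8041) / (10) = -1.2199
Change: (1.4059, -1.7649, -1.7734, 0.4632) → max |·| = 1.7734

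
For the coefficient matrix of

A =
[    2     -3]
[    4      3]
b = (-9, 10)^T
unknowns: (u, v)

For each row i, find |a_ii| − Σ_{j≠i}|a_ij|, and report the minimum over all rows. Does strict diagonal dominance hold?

row 1: |2| − (3) = -1
row 2: |3| − (4) = -1
minimum over rows = -1 → not strictly diagonally dominant

-1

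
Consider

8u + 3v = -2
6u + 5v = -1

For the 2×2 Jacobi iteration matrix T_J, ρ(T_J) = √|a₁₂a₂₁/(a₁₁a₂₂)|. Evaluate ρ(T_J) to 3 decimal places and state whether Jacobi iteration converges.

a₁₂a₂₁/(a₁₁a₂₂) = (3)·(6) / ((8)·(5)) = 0.450000
ρ = √|0.450000| = √0.450000 = 0.671
ρ < 1, so Jacobi converges

0.671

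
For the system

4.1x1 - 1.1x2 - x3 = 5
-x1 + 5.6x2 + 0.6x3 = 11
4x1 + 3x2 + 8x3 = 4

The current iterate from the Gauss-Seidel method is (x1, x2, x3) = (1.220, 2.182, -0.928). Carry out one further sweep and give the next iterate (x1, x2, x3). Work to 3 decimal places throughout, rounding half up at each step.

(1.579, 2.346, -1.169)

One sweep:
  x1 = (5 - (-1.1)·2.182 - (-1)·-0.928) / (4.1) = 1.579
  x2 = (11 - (-1)·1.579 - (0.6)·-0.928) / (5.6) = 2.346
  x3 = (4 - (4)·1.579 - (3)·2.346) / (8) = -1.169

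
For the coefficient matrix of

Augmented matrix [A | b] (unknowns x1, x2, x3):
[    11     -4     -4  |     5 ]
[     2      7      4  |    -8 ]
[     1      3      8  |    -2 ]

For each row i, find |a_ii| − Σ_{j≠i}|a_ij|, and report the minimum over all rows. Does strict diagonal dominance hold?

row 1: |11| − (4+4) = 3
row 2: |7| − (2+4) = 1
row 3: |8| − (1+3) = 4
minimum over rows = 1 → strictly diagonally dominant (convergence guaranteed)

1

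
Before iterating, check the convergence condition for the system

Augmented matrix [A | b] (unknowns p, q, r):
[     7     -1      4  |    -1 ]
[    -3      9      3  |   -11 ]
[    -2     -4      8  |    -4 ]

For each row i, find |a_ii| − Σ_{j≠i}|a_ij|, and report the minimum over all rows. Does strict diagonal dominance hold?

2

row 1: |7| − (1+4) = 2
row 2: |9| − (3+3) = 3
row 3: |8| − (2+4) = 2
minimum over rows = 2 → strictly diagonally dominant (convergence guaranteed)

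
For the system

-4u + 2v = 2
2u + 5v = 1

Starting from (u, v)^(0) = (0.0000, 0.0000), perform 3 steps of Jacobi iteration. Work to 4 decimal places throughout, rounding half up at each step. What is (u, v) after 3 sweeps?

(-0.3000, 0.3600)

Iteration 1:
  u = (2 - (2)·0.0000) / (-4) = -0.5000
  v = (1 - (2)·0.0000) / (5) = 0.2000
Iteration 2:
  u = (2 - (2)·0.2000) / (-4) = -0.4000
  v = (1 - (2)·-0.5000) / (5) = 0.4000
Iteration 3:
  u = (2 - (2)·0.4000) / (-4) = -0.3000
  v = (1 - (2)·-0.4000) / (5) = 0.3600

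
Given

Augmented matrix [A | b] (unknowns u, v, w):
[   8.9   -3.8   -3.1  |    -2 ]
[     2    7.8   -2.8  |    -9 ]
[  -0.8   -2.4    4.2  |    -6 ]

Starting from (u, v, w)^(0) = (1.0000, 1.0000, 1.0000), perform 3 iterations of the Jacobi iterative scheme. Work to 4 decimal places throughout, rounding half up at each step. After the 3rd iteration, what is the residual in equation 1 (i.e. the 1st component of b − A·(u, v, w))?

-2.0118

Iteration 1:
  u = (-2 - (-3.8)·1.0000 - (-3.1)·1.0000) / (8.9) = 0.5506
  v = (-9 - (2)·1.0000 - (-2.8)·1.0000) / (7.8) = -1.0513
  w = (-6 - (-0.8)·1.0000 - (-2.4)·1.0000) / (4.2) = -0.6667
Iteration 2:
  u = (-2 - (-3.8)·-1.0513 - (-3.1)·-0.6667) / (8.9) = -0.9058
  v = (-9 - (2)·0.5506 - (-2.8)·-0.6667) / (7.8) = -1.5344
  w = (-6 - (-0.8)·0.5506 - (-2.4)·-1.0513) / (4.2) = -1.9244
Iteration 3:
  u = (-2 - (-3.8)·-1.5344 - (-3.1)·-1.9244) / (8.9) = -1.5502
  v = (-9 - (2)·-0.9058 - (-2.8)·-1.9244) / (7.8) = -1.6124
  w = (-6 - (-0.8)·-0.9058 - (-2.4)·-1.5344) / (4.2) = -2.4779
Residual b − A·x = (-2.0118, -0.2610, -0.7027)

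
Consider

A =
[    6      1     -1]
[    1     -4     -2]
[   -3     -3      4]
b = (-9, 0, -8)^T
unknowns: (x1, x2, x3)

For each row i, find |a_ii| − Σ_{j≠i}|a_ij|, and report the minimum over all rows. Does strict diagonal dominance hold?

row 1: |6| − (1+1) = 4
row 2: |-4| − (1+2) = 1
row 3: |4| − (3+3) = -2
minimum over rows = -2 → not strictly diagonally dominant

-2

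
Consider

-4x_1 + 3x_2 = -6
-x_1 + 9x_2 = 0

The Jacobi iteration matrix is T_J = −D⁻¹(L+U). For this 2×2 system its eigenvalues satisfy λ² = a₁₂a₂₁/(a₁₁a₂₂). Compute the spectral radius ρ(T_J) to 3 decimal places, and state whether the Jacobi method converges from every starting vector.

a₁₂a₂₁/(a₁₁a₂₂) = (3)·(-1) / ((-4)·(9)) = 0.083333
ρ = √|0.083333| = √0.083333 = 0.289
ρ < 1, so Jacobi converges

0.289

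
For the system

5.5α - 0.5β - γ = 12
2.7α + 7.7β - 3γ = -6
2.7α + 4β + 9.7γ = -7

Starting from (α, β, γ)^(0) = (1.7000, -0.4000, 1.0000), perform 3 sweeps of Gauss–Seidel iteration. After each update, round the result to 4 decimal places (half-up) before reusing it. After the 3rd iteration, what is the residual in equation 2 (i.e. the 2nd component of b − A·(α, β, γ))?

-0.1762

Iteration 1:
  α = (12 - (-0.5)·-0.4000 - (-1)·1.0000) / (5.5) = 2.3273
  β = (-6 - (2.7)·2.3273 - (-3)·1.0000) / (7.7) = -1.2057
  γ = (-7 - (2.7)·2.3273 - (4)·-1.2057) / (9.7) = -0.8723
Iteration 2:
  α = (12 - (-0.5)·-1.2057 - (-1)·-0.8723) / (5.5) = 1.9136
  β = (-6 - (2.7)·1.9136 - (-3)·-0.8723) / (7.7) = -1.7901
  γ = (-7 - (2.7)·1.9136 - (4)·-1.7901) / (9.7) = -0.5161
Iteration 3:
  α = (12 - (-0.5)·-1.7901 - (-1)·-0.5161) / (5.5) = 1.9252
  β = (-6 - (2.7)·1.9252 - (-3)·-0.5161) / (7.7) = -1.6554
  γ = (-7 - (2.7)·1.9252 - (4)·-1.6554) / (9.7) = -0.5749
Residual b − A·x = (0.0088, -0.1762, 0.0001)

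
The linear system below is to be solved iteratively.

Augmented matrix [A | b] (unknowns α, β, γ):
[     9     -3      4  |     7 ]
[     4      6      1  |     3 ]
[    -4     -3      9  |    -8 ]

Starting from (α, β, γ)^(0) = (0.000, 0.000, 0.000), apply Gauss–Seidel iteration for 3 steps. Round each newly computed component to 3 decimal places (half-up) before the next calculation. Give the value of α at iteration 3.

Iteration 1:
  α = (7 - (-3)·0.000 - (4)·0.000) / (9) = 0.778
  β = (3 - (4)·0.778 - (1)·0.000) / (6) = -0.019
  γ = (-8 - (-4)·0.778 - (-3)·-0.019) / (9) = -0.549
Iteration 2:
  α = (7 - (-3)·-0.019 - (4)·-0.549) / (9) = 1.015
  β = (3 - (4)·1.015 - (1)·-0.549) / (6) = -0.085
  γ = (-8 - (-4)·1.015 - (-3)·-0.085) / (9) = -0.466
Iteration 3:
  α = (7 - (-3)·-0.085 - (4)·-0.466) / (9) = 0.957
  β = (3 - (4)·0.957 - (1)·-0.466) / (6) = -0.060
  γ = (-8 - (-4)·0.957 - (-3)·-0.060) / (9) = -0.484

0.957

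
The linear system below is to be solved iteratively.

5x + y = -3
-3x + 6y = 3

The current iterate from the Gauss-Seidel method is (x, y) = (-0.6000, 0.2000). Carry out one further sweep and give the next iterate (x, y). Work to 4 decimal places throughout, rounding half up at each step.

One sweep:
  x = (-3 - (1)·0.2000) / (5) = -0.6400
  y = (3 - (-3)·-0.6400) / (6) = 0.1800

(-0.6400, 0.1800)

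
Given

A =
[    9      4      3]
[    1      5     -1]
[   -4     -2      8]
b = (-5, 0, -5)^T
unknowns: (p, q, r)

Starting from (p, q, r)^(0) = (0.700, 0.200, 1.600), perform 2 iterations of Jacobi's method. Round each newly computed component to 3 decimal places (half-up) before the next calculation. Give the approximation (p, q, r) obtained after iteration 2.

Iteration 1:
  p = (-5 - (4)·0.200 - (3)·1.600) / (9) = -1.178
  q = (0 - (1)·0.700 - (-1)·1.600) / (5) = 0.180
  r = (-5 - (-4)·0.700 - (-2)·0.200) / (8) = -0.225
Iteration 2:
  p = (-5 - (4)·0.180 - (3)·-0.225) / (9) = -0.561
  q = (0 - (1)·-1.178 - (-1)·-0.225) / (5) = 0.191
  r = (-5 - (-4)·-1.178 - (-2)·0.180) / (8) = -1.169

(-0.561, 0.191, -1.169)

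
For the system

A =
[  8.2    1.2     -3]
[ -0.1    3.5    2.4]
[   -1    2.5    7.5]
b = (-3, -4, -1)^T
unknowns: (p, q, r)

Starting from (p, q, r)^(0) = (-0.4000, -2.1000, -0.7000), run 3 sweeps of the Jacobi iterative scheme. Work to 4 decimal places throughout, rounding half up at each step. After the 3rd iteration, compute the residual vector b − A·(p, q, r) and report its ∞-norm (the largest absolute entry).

Iteration 1:
  p = (-3 - (1.2)·-2.1000 - (-3)·-0.7000) / (8.2) = -0.3146
  q = (-4 - (-0.1)·-0.4000 - (2.4)·-0.7000) / (3.5) = -0.6743
  r = (-1 - (-1)·-0.4000 - (2.5)·-2.1000) / (7.5) = 0.5133
Iteration 2:
  p = (-3 - (1.2)·-0.6743 - (-3)·0.5133) / (8.2) = -0.0794
  q = (-4 - (-0.1)·-0.3146 - (2.4)·0.5133) / (3.5) = -1.5038
  r = (-1 - (-1)·-0.3146 - (2.5)·-0.6743) / (7.5) = 0.0495
Iteration 3:
  p = (-3 - (1.2)·-1.5038 - (-3)·0.0495) / (8.2) = -0.1277
  q = (-4 - (-0.1)·-0.0794 - (2.4)·0.0495) / (3.5) = -1.1791
  r = (-1 - (-1)·-0.0794 - (2.5)·-1.5038) / (7.5) = 0.3573
Residual b − A·x = (0.5340, -0.7434, -0.8597); ∞-norm = 0.8597

0.8597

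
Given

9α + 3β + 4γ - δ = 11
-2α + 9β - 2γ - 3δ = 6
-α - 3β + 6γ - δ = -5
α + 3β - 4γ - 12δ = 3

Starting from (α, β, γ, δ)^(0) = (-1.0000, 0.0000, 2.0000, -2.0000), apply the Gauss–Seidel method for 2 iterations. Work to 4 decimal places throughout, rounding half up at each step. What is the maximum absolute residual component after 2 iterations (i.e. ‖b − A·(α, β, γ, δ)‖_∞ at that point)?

4.3575

Iteration 1:
  α = (11 - (3)·0.0000 - (4)·2.0000 - (-1)·-2.0000) / (9) = 0.1111
  β = (6 - (-2)·0.1111 - (-2)·2.0000 - (-3)·-2.0000) / (9) = 0.4691
  γ = (-5 - (-1)·0.1111 - (-3)·0.4691 - (-1)·-2.0000) / (6) = -0.9136
  δ = (3 - (1)·0.1111 - (3)·0.4691 - (-4)·-0.9136) / (-12) = 0.1811
Iteration 2:
  α = (11 - (3)·0.4691 - (4)·-0.9136 - (-1)·0.1811) / (9) = 1.4920
  β = (6 - (-2)·1.4920 - (-2)·-0.9136 - (-3)·0.1811) / (9) = 0.8556
  γ = (-5 - (-1)·1.4920 - (-3)·0.8556 - (-1)·0.1811) / (6) = -0.1267
  δ = (3 - (1)·1.4920 - (3)·0.8556 - (-4)·-0.1267) / (-12) = 0.1305
Residual b − A·x = (-4.3575, 1.4217, -0.0505, 0.0004); ∞-norm = 4.3575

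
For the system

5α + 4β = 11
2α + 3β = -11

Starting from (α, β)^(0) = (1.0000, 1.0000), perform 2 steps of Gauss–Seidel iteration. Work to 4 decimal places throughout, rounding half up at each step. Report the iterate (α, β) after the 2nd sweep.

Iteration 1:
  α = (11 - (4)·1.0000) / (5) = 1.4000
  β = (-11 - (2)·1.4000) / (3) = -4.6000
Iteration 2:
  α = (11 - (4)·-4.6000) / (5) = 5.8800
  β = (-11 - (2)·5.8800) / (3) = -7.5867

(5.8800, -7.5867)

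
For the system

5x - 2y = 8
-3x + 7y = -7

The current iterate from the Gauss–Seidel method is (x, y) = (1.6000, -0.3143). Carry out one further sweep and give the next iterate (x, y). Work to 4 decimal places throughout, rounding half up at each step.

One sweep:
  x = (8 - (-2)·-0.3143) / (5) = 1.4743
  y = (-7 - (-3)·1.4743) / (7) = -0.3682

(1.4743, -0.3682)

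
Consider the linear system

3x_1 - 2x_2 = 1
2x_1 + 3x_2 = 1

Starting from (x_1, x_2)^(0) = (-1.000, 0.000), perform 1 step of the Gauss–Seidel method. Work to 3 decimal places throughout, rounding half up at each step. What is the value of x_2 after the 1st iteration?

Iteration 1:
  x_1 = (1 - (-2)·0.000) / (3) = 0.333
  x_2 = (1 - (2)·0.333) / (3) = 0.111

0.111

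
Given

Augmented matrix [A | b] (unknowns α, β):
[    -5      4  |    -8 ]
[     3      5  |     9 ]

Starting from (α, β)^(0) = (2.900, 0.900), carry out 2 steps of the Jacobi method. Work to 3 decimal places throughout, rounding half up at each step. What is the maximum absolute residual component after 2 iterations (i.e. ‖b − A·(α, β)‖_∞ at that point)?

2.016

Iteration 1:
  α = (-8 - (4)·0.900) / (-5) = 2.320
  β = (9 - (3)·2.900) / (5) = 0.060
Iteration 2:
  α = (-8 - (4)·0.060) / (-5) = 1.648
  β = (9 - (3)·2.320) / (5) = 0.408
Residual b − A·x = (-1.392, 2.016); ∞-norm = 2.016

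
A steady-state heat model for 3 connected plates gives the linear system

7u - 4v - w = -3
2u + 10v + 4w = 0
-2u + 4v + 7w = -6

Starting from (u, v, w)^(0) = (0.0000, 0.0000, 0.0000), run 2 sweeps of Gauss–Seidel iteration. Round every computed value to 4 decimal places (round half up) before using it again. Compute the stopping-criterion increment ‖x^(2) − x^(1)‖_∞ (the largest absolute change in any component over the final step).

0.4310

Iteration 1:
  u = (-3 - (-4)·0.0000 - (-1)·0.0000) / (7) = -0.4286
  v = (0 - (2)·-0.4286 - (4)·0.0000) / (10) = 0.0857
  w = (-6 - (-2)·-0.4286 - (4)·0.0857) / (7) = -1.0286
Iteration 2:
  u = (-3 - (-4)·0.0857 - (-1)·-1.0286) / (7) = -0.5265
  v = (0 - (2)·-0.5265 - (4)·-1.0286) / (10) = 0.5167
  w = (-6 - (-2)·-0.5265 - (4)·0.5167) / (7) = -1.3028
Change: (-0.0979, 0.4310, -0.2742) → max |·| = 0.4310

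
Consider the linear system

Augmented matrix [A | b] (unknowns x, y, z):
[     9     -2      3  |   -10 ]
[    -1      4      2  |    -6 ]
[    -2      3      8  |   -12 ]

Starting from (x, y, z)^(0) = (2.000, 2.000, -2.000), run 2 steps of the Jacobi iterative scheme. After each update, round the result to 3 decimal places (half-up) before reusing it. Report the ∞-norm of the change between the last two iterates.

Iteration 1:
  x = (-10 - (-2)·2.000 - (3)·-2.000) / (9) = 0.000
  y = (-6 - (-1)·2.000 - (2)·-2.000) / (4) = 0.000
  z = (-12 - (-2)·2.000 - (3)·2.000) / (8) = -1.750
Iteration 2:
  x = (-10 - (-2)·0.000 - (3)·-1.750) / (9) = -0.528
  y = (-6 - (-1)·0.000 - (2)·-1.750) / (4) = -0.625
  z = (-12 - (-2)·0.000 - (3)·0.000) / (8) = -1.500
Change: (-0.528, -0.625, 0.250) → max |·| = 0.625

0.625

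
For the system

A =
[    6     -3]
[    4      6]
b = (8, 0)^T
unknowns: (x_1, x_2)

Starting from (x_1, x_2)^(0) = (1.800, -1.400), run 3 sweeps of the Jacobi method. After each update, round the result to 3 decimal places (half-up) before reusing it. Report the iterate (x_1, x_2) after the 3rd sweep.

Iteration 1:
  x_1 = (8 - (-3)·-1.400) / (6) = 0.633
  x_2 = (0 - (4)·1.800) / (6) = -1.200
Iteration 2:
  x_1 = (8 - (-3)·-1.200) / (6) = 0.733
  x_2 = (0 - (4)·0.633) / (6) = -0.422
Iteration 3:
  x_1 = (8 - (-3)·-0.422) / (6) = 1.122
  x_2 = (0 - (4)·0.733) / (6) = -0.489

(1.122, -0.489)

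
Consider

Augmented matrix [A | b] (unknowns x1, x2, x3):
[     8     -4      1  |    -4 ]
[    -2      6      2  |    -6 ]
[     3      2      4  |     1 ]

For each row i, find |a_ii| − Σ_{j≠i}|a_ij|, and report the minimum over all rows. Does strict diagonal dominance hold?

row 1: |8| − (4+1) = 3
row 2: |6| − (2+2) = 2
row 3: |4| − (3+2) = -1
minimum over rows = -1 → not strictly diagonally dominant

-1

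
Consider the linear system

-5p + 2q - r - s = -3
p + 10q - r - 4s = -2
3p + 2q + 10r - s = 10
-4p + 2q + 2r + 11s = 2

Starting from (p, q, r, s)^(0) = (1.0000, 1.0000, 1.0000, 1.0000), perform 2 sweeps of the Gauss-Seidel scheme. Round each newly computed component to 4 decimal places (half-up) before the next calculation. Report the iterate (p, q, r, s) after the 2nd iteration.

Iteration 1:
  p = (-3 - (2)·1.0000 - (-1)·1.0000 - (-1)·1.0000) / (-5) = 0.6000
  q = (-2 - (1)·0.6000 - (-1)·1.0000 - (-4)·1.0000) / (10) = 0.2400
  r = (10 - (3)·0.6000 - (2)·0.2400 - (-1)·1.0000) / (10) = 0.8720
  s = (2 - (-4)·0.6000 - (2)·0.2400 - (2)·0.8720) / (11) = 0.1978
Iteration 2:
  p = (-3 - (2)·0.2400 - (-1)·0.8720 - (-1)·0.1978) / (-5) = 0.4820
  q = (-2 - (1)·0.4820 - (-1)·0.8720 - (-4)·0.1978) / (10) = -0.0819
  r = (10 - (3)·0.4820 - (2)·-0.0819 - (-1)·0.1978) / (10) = 0.8916
  s = (2 - (-4)·0.4820 - (2)·-0.0819 - (2)·0.8916) / (11) = 0.2099

(0.4820, -0.0819, 0.8916, 0.2099)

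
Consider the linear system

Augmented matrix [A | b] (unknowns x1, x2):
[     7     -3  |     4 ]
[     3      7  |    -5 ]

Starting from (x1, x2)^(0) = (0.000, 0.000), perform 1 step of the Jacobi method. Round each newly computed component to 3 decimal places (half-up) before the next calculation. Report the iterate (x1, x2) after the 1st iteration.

(0.571, -0.714)

Iteration 1:
  x1 = (4 - (-3)·0.000) / (7) = 0.571
  x2 = (-5 - (3)·0.000) / (7) = -0.714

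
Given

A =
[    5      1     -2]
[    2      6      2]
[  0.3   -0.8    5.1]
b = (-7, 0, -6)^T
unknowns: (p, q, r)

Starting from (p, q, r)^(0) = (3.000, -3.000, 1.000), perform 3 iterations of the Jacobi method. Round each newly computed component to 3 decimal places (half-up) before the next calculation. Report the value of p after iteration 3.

-2.093

Iteration 1:
  p = (-7 - (1)·-3.000 - (-2)·1.000) / (5) = -0.400
  q = (0 - (2)·3.000 - (2)·1.000) / (6) = -1.333
  r = (-6 - (0.3)·3.000 - (-0.8)·-3.000) / (5.1) = -1.824
Iteration 2:
  p = (-7 - (1)·-1.333 - (-2)·-1.824) / (5) = -1.863
  q = (0 - (2)·-0.400 - (2)·-1.824) / (6) = 0.741
  r = (-6 - (0.3)·-0.400 - (-0.8)·-1.333) / (5.1) = -1.362
Iteration 3:
  p = (-7 - (1)·0.741 - (-2)·-1.362) / (5) = -2.093
  q = (0 - (2)·-1.863 - (2)·-1.362) / (6) = 1.075
  r = (-6 - (0.3)·-1.863 - (-0.8)·0.741) / (5.1) = -0.951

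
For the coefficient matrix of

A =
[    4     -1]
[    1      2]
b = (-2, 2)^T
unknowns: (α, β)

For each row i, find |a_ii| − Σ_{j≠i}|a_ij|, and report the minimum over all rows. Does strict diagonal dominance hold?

1

row 1: |4| − (1) = 3
row 2: |2| − (1) = 1
minimum over rows = 1 → strictly diagonally dominant (convergence guaranteed)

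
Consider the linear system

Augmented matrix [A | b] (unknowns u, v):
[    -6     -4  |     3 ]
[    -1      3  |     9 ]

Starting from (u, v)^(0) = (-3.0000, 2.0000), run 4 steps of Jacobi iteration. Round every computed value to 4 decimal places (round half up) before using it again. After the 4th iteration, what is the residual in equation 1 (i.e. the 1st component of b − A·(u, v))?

Iteration 1:
  u = (3 - (-4)·2.0000) / (-6) = -1.8333
  v = (9 - (-1)·-3.0000) / (3) = 2.0000
Iteration 2:
  u = (3 - (-4)·2.0000) / (-6) = -1.8333
  v = (9 - (-1)·-1.8333) / (3) = 2.3889
Iteration 3:
  u = (3 - (-4)·2.3889) / (-6) = -2.0926
  v = (9 - (-1)·-1.8333) / (3) = 2.3889
Iteration 4:
  u = (3 - (-4)·2.3889) / (-6) = -2.0926
  v = (9 - (-1)·-2.0926) / (3) = 2.3025
Residual b − A·x = (-0.3456, -0.0001)

-0.3456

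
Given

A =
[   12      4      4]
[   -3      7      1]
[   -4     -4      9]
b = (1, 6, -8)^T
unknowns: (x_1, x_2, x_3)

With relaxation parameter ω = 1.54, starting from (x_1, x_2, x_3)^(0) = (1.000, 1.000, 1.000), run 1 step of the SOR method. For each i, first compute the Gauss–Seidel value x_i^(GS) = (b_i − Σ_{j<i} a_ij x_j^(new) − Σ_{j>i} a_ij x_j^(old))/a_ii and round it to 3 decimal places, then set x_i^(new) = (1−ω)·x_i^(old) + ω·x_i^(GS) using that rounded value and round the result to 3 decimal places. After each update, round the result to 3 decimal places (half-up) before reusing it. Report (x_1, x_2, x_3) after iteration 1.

(-1.438, -0.389, -3.160)

Iteration 1:
  x_1: GS value = (1 - (4)·1.000 - (4)·1.000) / (12) = -0.583;  x_1 ← (1−ω)·1.000 + ω·-0.583 = -1.438
  x_2: GS value = (6 - (-3)·-1.438 - (1)·1.000) / (7) = 0.098;  x_2 ← (1−ω)·1.000 + ω·0.098 = -0.389
  x_3: GS value = (-8 - (-4)·-1.438 - (-4)·-0.389) / (9) = -1.701;  x_3 ← (1−ω)·1.000 + ω·-1.701 = -3.160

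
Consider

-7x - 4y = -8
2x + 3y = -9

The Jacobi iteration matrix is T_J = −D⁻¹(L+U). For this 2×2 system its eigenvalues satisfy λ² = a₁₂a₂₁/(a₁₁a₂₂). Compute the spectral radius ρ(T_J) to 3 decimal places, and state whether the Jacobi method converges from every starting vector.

0.617

a₁₂a₂₁/(a₁₁a₂₂) = (-4)·(2) / ((-7)·(3)) = 0.380952
ρ = √|0.380952| = √0.380952 = 0.617
ρ < 1, so Jacobi converges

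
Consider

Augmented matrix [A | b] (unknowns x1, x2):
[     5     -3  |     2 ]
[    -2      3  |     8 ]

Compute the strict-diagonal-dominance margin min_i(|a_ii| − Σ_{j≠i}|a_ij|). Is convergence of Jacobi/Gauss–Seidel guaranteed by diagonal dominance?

1

row 1: |5| − (3) = 2
row 2: |3| − (2) = 1
minimum over rows = 1 → strictly diagonally dominant (convergence guaranteed)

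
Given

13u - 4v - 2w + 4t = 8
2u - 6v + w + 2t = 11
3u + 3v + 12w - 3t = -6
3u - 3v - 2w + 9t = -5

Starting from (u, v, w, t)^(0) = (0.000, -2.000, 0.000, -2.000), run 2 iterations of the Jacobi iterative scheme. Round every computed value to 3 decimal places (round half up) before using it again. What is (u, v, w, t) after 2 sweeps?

(0.145, -2.119, -0.334, -1.705)

Iteration 1:
  u = (8 - (-4)·-2.000 - (-2)·0.000 - (4)·-2.000) / (13) = 0.615
  v = (11 - (2)·0.000 - (1)·0.000 - (2)·-2.000) / (-6) = -2.500
  w = (-6 - (3)·0.000 - (3)·-2.000 - (-3)·-2.000) / (12) = -0.500
  t = (-5 - (3)·0.000 - (-3)·-2.000 - (-2)·0.000) / (9) = -1.222
Iteration 2:
  u = (8 - (-4)·-2.500 - (-2)·-0.500 - (4)·-1.222) / (13) = 0.145
  v = (11 - (2)·0.615 - (1)·-0.500 - (2)·-1.222) / (-6) = -2.119
  w = (-6 - (3)·0.615 - (3)·-2.500 - (-3)·-1.222) / (12) = -0.334
  t = (-5 - (3)·0.615 - (-3)·-2.500 - (-2)·-0.500) / (9) = -1.705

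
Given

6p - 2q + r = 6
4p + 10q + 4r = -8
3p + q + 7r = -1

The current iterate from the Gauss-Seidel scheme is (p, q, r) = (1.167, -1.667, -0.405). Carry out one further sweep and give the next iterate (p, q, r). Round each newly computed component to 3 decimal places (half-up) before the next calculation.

(0.512, -0.843, -0.242)

One sweep:
  p = (6 - (-2)·-1.667 - (1)·-0.405) / (6) = 0.512
  q = (-8 - (4)·0.512 - (4)·-0.405) / (10) = -0.843
  r = (-1 - (3)·0.512 - (1)·-0.843) / (7) = -0.242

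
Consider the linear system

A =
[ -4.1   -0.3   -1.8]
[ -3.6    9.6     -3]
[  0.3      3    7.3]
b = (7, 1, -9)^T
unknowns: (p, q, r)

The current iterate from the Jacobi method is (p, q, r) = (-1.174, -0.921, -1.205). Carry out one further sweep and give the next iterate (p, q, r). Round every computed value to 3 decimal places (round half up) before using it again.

(-1.111, -0.713, -0.806)

One sweep:
  p = (7 - (-0.3)·-0.921 - (-1.8)·-1.205) / (-4.1) = -1.111
  q = (1 - (-3.6)·-1.174 - (-3)·-1.205) / (9.6) = -0.713
  r = (-9 - (0.3)·-1.174 - (3)·-0.921) / (7.3) = -0.806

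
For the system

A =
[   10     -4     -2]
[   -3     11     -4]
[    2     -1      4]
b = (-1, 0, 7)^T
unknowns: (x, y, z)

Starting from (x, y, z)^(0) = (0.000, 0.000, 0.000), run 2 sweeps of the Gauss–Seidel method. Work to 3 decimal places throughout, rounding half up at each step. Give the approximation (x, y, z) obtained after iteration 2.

Iteration 1:
  x = (-1 - (-4)·0.000 - (-2)·0.000) / (10) = -0.100
  y = (0 - (-3)·-0.100 - (-4)·0.000) / (11) = -0.027
  z = (7 - (2)·-0.100 - (-1)·-0.027) / (4) = 1.793
Iteration 2:
  x = (-1 - (-4)·-0.027 - (-2)·1.793) / (10) = 0.248
  y = (0 - (-3)·0.248 - (-4)·1.793) / (11) = 0.720
  z = (7 - (2)·0.248 - (-1)·0.720) / (4) = 1.806

(0.248, 0.720, 1.806)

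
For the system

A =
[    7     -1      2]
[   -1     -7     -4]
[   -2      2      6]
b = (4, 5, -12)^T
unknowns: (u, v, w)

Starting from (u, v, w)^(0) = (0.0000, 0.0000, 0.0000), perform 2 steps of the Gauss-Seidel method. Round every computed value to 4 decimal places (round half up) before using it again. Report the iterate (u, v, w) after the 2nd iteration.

(0.8989, 0.0397, -1.7136)

Iteration 1:
  u = (4 - (-1)·0.0000 - (2)·0.0000) / (7) = 0.5714
  v = (5 - (-1)·0.5714 - (-4)·0.0000) / (-7) = -0.7959
  w = (-12 - (-2)·0.5714 - (2)·-0.7959) / (6) = -1.5442
Iteration 2:
  u = (4 - (-1)·-0.7959 - (2)·-1.5442) / (7) = 0.8989
  v = (5 - (-1)·0.8989 - (-4)·-1.5442) / (-7) = 0.0397
  w = (-12 - (-2)·0.8989 - (2)·0.0397) / (6) = -1.7136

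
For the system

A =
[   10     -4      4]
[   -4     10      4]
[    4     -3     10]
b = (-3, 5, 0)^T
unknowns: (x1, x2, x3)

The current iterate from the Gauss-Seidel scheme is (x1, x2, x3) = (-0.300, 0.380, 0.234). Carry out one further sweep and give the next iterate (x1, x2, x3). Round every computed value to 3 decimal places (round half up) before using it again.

(-0.242, 0.310, 0.190)

One sweep:
  x1 = (-3 - (-4)·0.380 - (4)·0.234) / (10) = -0.242
  x2 = (5 - (-4)·-0.242 - (4)·0.234) / (10) = 0.310
  x3 = (0 - (4)·-0.242 - (-3)·0.310) / (10) = 0.190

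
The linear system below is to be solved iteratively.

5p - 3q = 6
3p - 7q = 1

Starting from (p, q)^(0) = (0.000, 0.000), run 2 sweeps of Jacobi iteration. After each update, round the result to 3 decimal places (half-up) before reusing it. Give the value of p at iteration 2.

Iteration 1:
  p = (6 - (-3)·0.000) / (5) = 1.200
  q = (1 - (3)·0.000) / (-7) = -0.143
Iteration 2:
  p = (6 - (-3)·-0.143) / (5) = 1.114
  q = (1 - (3)·1.200) / (-7) = 0.371

1.114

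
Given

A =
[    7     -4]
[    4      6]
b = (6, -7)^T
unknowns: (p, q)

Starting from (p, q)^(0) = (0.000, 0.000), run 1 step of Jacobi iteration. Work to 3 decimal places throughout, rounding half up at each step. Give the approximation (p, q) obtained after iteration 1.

Iteration 1:
  p = (6 - (-4)·0.000) / (7) = 0.857
  q = (-7 - (4)·0.000) / (6) = -1.167

(0.857, -1.167)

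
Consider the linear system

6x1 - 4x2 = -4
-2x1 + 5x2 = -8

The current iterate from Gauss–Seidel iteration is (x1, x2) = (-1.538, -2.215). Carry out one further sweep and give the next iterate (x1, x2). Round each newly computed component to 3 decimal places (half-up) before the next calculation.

One sweep:
  x1 = (-4 - (-4)·-2.215) / (6) = -2.143
  x2 = (-8 - (-2)·-2.143) / (5) = -2.457

(-2.143, -2.457)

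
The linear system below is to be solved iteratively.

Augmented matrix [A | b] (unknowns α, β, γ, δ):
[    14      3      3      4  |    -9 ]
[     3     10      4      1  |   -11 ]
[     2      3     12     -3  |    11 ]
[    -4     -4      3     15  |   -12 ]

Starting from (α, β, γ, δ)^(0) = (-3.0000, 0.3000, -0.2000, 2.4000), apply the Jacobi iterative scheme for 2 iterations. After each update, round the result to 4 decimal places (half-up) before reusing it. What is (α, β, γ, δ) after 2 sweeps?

(-0.5589, -1.3237, 0.8617, -1.6443)

Iteration 1:
  α = (-9 - (3)·0.3000 - (3)·-0.2000 - (4)·2.4000) / (14) = -1.3500
  β = (-11 - (3)·-3.0000 - (4)·-0.2000 - (1)·2.4000) / (10) = -0.3600
  γ = (11 - (2)·-3.0000 - (3)·0.3000 - (-3)·2.4000) / (12) = 1.9417
  δ = (-12 - (-4)·-3.0000 - (-4)·0.3000 - (3)·-0.2000) / (15) = -1.4800
Iteration 2:
  α = (-9 - (3)·-0.3600 - (3)·1.9417 - (4)·-1.4800) / (14) = -0.5589
  β = (-11 - (3)·-1.3500 - (4)·1.9417 - (1)·-1.4800) / (10) = -1.3237
  γ = (11 - (2)·-1.3500 - (3)·-0.3600 - (-3)·-1.4800) / (12) = 0.8617
  δ = (-12 - (-4)·-1.3500 - (-4)·-0.3600 - (3)·1.9417) / (15) = -1.6443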